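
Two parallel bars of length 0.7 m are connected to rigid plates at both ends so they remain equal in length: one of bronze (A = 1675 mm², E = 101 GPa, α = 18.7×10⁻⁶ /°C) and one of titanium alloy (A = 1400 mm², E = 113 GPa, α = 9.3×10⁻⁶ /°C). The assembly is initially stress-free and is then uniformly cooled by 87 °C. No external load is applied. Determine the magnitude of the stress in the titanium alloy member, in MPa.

σ ≈ 47.8 MPa (compressive)

The bronze has the larger α, so on cooling it would change length more than the titanium alloy if both were free. The rigid plates force a common final length, so the bronze is put into tension and the titanium alloy into compression, with equal and opposite forces P (no external load).
Setting the final lengths equal and cancelling L: (α₁ − α₂)ΔT = P/(A₁E₁) + P/(A₂E₂).
|α₁ − α₂|·ΔT = 9.4×10⁻⁶ × 87 = 0.0008178.
1/(A₁E₁) + 1/(A₂E₂) = 1/(1675×101×10³) + 1/(1400×113×10³) = 1.223×10⁻⁸ N⁻¹.
P = 0.0008178 / 1.223×10⁻⁸ = 66860 N = 66.86 kN.
σ_{titanium alloy} = P/A₂ = 66860/1400 = 47.75 MPa, compressive.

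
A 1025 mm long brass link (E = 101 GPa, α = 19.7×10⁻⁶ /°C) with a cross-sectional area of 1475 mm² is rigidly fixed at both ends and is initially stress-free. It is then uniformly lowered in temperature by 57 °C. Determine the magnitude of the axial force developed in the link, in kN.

P ≈ 167 kN (tensile)

With zero net strain, σ = E·αΔT = 101 GPa × 19.7×10⁻⁶ × 57 = 113.4 MPa.
Axial force P = σA = 113.4 × 1475 = 167300 N = 167.3 kN, tensile.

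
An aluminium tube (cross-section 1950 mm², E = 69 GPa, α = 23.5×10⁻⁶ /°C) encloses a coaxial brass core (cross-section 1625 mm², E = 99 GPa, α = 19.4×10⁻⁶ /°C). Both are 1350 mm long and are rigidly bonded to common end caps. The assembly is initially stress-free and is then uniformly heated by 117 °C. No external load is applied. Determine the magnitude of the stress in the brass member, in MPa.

Equilibrium of a rigid end plate with no external load gives equal and opposite internal forces ±P in the two members. Since α_{aluminium} > α_{brass}, heating drives the aluminium into compression and the brass into tension.
Equating the net (thermal + elastic) strains gives |α₁ − α₂|·ΔT = P·[1/(A₁E₁) + 1/(A₂E₂)].
|α₁ − α₂|·ΔT = 4.1×10⁻⁶ × 117 = 0.0004797.
1/(A₁E₁) + 1/(A₂E₂) = 1/(1950×69×10³) + 1/(1625×99×10³) = 1.365×10⁻⁸ N⁻¹.
P = 0.0004797 / 1.365×10⁻⁸ = 35150 N = 35.15 kN.
σ_{brass} = P/A₂ = 35150/1625 = 21.63 MPa, tensile.

σ ≈ 21.6 MPa (tensile)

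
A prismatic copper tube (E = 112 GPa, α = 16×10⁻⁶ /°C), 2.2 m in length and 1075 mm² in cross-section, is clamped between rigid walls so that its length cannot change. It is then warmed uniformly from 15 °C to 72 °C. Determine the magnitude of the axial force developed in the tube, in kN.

The ends cannot move, so σ = EαΔT = 112×10³ × 16×10⁻⁶ × 57 = 102.1 MPa.
Then P = σA = 102.1 × 1075 mm² = 109.8 kN, compressive.

P ≈ 110 kN (compressive)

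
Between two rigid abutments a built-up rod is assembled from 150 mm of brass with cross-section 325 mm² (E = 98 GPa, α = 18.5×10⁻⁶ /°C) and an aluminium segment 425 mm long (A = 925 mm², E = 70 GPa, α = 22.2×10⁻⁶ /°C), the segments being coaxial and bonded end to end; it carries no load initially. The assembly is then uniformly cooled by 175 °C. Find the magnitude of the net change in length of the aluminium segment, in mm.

|ΔL| ≈ 0.407 mm

If the supports were absent, the total length change would be Σ αᵢΔT Lᵢ = 18.5×10⁻⁶×175×150 + 22.2×10⁻⁶×175×425 = 2.137 mm.
Since the ends are fixed, an axial force P builds up, equal in every segment, with P · Σ Lᵢ/(AᵢEᵢ) = δ_free.
Σ Lᵢ/(AᵢEᵢ) = 150/(325×98×10³) + 425/(925×70×10³) = 1.127×10⁻⁵ mm/N.
Hence P = δ_free / Σ(L/AE) = 2.137/1.127×10⁻⁵ = 189.5 kN (tensile).
For the aluminium segment, free thermal change = 22.2×10⁻⁶×175×425 = 1.651 mm and elastic change from P = 189500×425/(925×70×10³) = 1.244 mm; these oppose, so the net change is 0.407 mm (segment shortens).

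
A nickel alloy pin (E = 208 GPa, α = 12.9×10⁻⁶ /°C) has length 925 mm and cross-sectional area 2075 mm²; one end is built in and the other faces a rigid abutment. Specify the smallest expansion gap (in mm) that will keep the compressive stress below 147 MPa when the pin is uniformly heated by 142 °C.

Free expansion if unrestrained: δ_free = αΔT L = 12.9×10⁻⁶ × 142 × 925 = 1.694 mm.
A stress of 147 MPa corresponds to the wall pushing the pin back by σL/E = 147×925/(208×10³) = 0.6537 mm.
So the gap has to take up the difference, g_min = δ_free − σL/E = 1.694 − 0.6537 = 1.041 mm.

g ≈ 1.04 mm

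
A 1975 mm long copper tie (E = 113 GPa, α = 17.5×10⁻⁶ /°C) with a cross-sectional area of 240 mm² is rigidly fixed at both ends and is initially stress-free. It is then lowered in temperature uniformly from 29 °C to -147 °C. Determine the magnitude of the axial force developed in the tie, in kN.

With zero net strain, σ = E·αΔT = 113 GPa × 17.5×10⁻⁶ × 176 = 348 MPa.
Then P = σA = 348 × 240 mm² = 83.53 kN, tensile.

P ≈ 83.5 kN (tensile)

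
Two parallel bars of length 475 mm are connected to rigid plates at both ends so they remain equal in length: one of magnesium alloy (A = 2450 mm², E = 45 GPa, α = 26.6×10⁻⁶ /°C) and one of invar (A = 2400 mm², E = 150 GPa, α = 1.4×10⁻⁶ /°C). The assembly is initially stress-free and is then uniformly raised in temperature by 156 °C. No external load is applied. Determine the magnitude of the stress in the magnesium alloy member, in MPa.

σ ≈ 135 MPa (compressive)

Equilibrium of a rigid end plate with no external load gives equal and opposite internal forces ±P in the two members. Since α_{magnesium alloy} > α_{invar}, heating drives the magnesium alloy into compression and the invar into tension.
Compatibility of the two members (thermal + elastic change equal): (α₁ − α₂)ΔT = P·[1/(A₁E₁) + 1/(A₂E₂)].
|α₁ − α₂|·ΔT = 25.2×10⁻⁶ × 156 = 0.003931.
1/(A₁E₁) + 1/(A₂E₂) = 1/(2450×45×10³) + 1/(2400×150×10³) = 1.185×10⁻⁸ N⁻¹.
So P = 0.003931 / 1.185×10⁻⁸ = 331.8 kN.
σ_{magnesium alloy} = P/A₁ = 331800/2450 = 135.4 MPa, compressive.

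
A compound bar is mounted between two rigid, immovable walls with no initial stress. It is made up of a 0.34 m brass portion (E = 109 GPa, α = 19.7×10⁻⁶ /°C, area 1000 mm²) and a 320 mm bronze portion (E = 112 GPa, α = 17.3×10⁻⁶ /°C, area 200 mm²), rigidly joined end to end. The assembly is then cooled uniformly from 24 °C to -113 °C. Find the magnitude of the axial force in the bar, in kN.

P ≈ 96.3 kN (tensile)

If the supports were absent, the total length change would be Σ αᵢΔT Lᵢ = 19.7×10⁻⁶×137×340 + 17.3×10⁻⁶×137×320 = 1.676 mm.
The walls prevent any net length change, so an axial force P (same in every segment) develops. Compatibility: P · Σ Lᵢ/(AᵢEᵢ) = δ_free.
Σ Lᵢ/(AᵢEᵢ) = 340/(1000×109×10³) + 320/(200×112×10³) = 1.74×10⁻⁵ mm/N.
P = 1.676 / 1.74×10⁻⁵ = 96300 N = 96.3 kN, tensile.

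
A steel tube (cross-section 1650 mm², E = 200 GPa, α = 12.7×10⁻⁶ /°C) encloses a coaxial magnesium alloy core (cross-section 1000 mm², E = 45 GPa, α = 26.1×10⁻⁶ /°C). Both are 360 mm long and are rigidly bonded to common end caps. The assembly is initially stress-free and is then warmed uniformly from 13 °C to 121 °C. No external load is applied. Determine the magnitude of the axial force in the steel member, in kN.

Both members must finish at the same length. With the larger α, the magnesium alloy tends to over-expand; the plates restrain it, putting the magnesium alloy in compression and the steel in tension. With no external load the two internal forces are equal and opposite, magnitude P.
Compatibility of the two members (thermal + elastic change equal): (α₁ − α₂)ΔT = P·[1/(A₁E₁) + 1/(A₂E₂)].
|α₁ − α₂|·ΔT = 13.4×10⁻⁶ × 108 = 0.001447.
1/(A₁E₁) + 1/(A₂E₂) = 1/(1650×200×10³) + 1/(1000×45×10³) = 2.525×10⁻⁸ N⁻¹.
P = 0.001447 / 2.525×10⁻⁸ = 57310 N = 57.31 kN.

P ≈ 57.3 kN (tensile in the steel)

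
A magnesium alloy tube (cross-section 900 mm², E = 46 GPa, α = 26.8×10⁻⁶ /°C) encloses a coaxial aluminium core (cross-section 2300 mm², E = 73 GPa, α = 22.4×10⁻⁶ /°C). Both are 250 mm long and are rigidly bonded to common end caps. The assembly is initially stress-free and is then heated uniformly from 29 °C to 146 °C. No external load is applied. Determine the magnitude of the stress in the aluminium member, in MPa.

The magnesium alloy has the larger α, so on heating it would change length more than the aluminium if both were free. The rigid plates force a common final length, so the magnesium alloy is put into compression and the aluminium into tension, with equal and opposite forces P (no external load).
Setting the final lengths equal and cancelling L: (α₁ − α₂)ΔT = P/(A₁E₁) + P/(A₂E₂).
|α₁ − α₂|·ΔT = 4.4×10⁻⁶ × 117 = 0.0005148.
1/(A₁E₁) + 1/(A₂E₂) = 1/(900×46×10³) + 1/(2300×73×10³) = 3.011×10⁻⁸ N⁻¹.
So P = 0.0005148 / 3.011×10⁻⁸ = 17.1 kN.
σ_{aluminium} = P/A₂ = 17100/2300 = 7.433 MPa, tensile.

σ ≈ 7.43 MPa (tensile)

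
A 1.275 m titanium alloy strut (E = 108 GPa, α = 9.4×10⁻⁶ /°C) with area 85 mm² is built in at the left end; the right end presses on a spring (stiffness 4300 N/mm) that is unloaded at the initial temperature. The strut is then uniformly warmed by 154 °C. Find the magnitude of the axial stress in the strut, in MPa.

σ ≈ 58.5 MPa (compressive)

Free thermal expansion: δ_free = αΔT L = 9.4×10⁻⁶ × 154 × 1275 = 1.846 mm.
Let P be the compressive force at the spring. The strut shortens elastically by PL/(AE) and the spring compresses by P/k; together these equal δ_free.
P [ L/(AE) + 1/k ] = δ_free → P [ 1275/(85×108×10³) + 1/(4300) ] = 1.846.
P = 1.846 / 0.0003714 = 4969 N.
σ = P/A = 4969/85 = 58.46 MPa.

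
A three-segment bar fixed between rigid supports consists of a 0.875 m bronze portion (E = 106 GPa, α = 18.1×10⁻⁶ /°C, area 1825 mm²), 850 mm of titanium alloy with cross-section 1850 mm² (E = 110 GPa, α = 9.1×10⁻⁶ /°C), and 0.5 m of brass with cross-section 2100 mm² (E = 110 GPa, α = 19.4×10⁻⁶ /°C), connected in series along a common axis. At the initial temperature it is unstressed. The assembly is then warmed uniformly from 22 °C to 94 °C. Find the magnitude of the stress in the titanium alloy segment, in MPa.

With the walls removed the bar would change length by δ_free = Σ αᵢΔT Lᵢ = 18.1×10⁻⁶×72×875 + 9.1×10⁻⁶×72×850 + 19.4×10⁻⁶×72×500 = 2.396 mm.
The rigid supports impose zero overall length change; the single axial force P common to all segments must satisfy P Σ Lᵢ/(AᵢEᵢ) = δ_free.
The series flexibility is Σ Lᵢ/(AᵢEᵢ) = 875/(1825×106×10³) + 850/(1850×110×10³) + 500/(2100×110×10³) = 1.086×10⁻⁵ mm/N.
So P = 2.396 / 1.086×10⁻⁵ = 220.5 kN, compressive.
σ_{titanium alloy} = P / A = 220500 / 1850 = 119.2 MPa.

σ ≈ 119 MPa (compressive)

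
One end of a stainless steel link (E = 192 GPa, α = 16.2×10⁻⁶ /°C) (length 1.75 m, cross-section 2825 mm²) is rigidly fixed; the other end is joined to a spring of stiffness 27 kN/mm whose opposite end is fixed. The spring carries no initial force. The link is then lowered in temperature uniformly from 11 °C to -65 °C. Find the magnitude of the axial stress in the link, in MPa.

The unrestrained thermal change is αΔT L = 16.2×10⁻⁶ × 76 × 1750 = 2.155 mm.
Let P be the tensile force in the spring. The link extends elastically by PL/(AE) and the spring stretches by P/k; together these equal δ_free.
So P = δ_free / [L/(AE) + 1/k] = 2.155 / [ 1750/(2825×192×10³) + 1/(27×10³) ].
P = 2.155 / 4.026×10⁻⁵ = 53510 N.
σ = P/A = 53510/2825 = 18.94 MPa.

σ ≈ 18.9 MPa (tensile)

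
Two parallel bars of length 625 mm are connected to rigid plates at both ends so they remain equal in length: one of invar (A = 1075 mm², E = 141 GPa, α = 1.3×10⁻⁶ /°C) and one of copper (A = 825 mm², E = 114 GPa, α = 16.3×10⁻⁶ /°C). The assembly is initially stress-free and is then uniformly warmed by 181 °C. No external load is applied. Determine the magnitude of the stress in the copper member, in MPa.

Both members must finish at the same length. With the larger α, the copper tends to over-expand; the plates restrain it, putting the copper in compression and the invar in tension. With no external load the two internal forces are equal and opposite, magnitude P.
Compatibility of the two members (thermal + elastic change equal): (α₁ − α₂)ΔT = P·[1/(A₁E₁) + 1/(A₂E₂)].
|α₁ − α₂|·ΔT = 15×10⁻⁶ × 181 = 0.002715.
1/(A₁E₁) + 1/(A₂E₂) = 1/(1075×141×10³) + 1/(825×114×10³) = 1.723×10⁻⁸ N⁻¹.
So P = 0.002715 / 1.723×10⁻⁸ = 157.6 kN.
σ_{copper} = P/A₂ = 157600/825 = 191 MPa, compressive.

σ ≈ 191 MPa (compressive)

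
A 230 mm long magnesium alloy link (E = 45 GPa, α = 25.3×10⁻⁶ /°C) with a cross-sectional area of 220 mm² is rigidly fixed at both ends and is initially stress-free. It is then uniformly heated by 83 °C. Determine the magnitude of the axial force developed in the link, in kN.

P ≈ 20.8 kN (compressive)

Full restraint means ε = 0, so the stress is σ = EαΔT = 45×10³ × 25.3×10⁻⁶ × 83 = 94.5 MPa.
Then P = σA = 94.5 × 220 mm² = 20.79 kN, compressive.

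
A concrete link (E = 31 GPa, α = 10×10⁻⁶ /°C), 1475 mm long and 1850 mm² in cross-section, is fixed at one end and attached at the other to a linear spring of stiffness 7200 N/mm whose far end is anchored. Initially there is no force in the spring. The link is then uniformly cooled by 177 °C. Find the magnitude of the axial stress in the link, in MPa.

Free thermal contraction: δ_free = αΔT L = 10×10⁻⁶ × 177 × 1475 = 2.611 mm.
With a force P in the spring, the elastic change of the link is PL/(AE) and that of the spring is P/k; compatibility requires their sum to equal δ_free.
So P = δ_free / [L/(AE) + 1/k] = 2.611 / [ 1475/(1850×31×10³) + 1/(7200) ].
P = 2.611 / 0.0001646 = 15860 N.
σ = P/A = 15860/1850 = 8.573 MPa.

σ ≈ 8.57 MPa (tensile)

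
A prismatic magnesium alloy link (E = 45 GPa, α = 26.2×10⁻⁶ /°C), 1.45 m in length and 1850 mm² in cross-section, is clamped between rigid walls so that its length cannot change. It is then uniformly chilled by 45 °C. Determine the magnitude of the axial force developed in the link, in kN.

P ≈ 98.2 kN (tensile)

The ends cannot move, so σ = EαΔT = 45×10³ × 26.2×10⁻⁶ × 45 = 53.05 MPa.
Axial force P = σA = 53.05 × 1850 = 98150 N = 98.15 kN, tensile.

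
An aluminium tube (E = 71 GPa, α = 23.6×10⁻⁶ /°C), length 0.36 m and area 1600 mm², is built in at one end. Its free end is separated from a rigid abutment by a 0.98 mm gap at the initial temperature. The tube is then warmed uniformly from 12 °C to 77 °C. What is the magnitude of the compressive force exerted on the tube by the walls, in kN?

Unrestrained expansion: δ_free = αΔT L = 23.6×10⁻⁶ × 65 × 360 = 0.5522 mm.
This is smaller than the 0.98 mm clearance, so the tube expands freely without reaching the stop — the stress is zero.

P ≈ 0 kN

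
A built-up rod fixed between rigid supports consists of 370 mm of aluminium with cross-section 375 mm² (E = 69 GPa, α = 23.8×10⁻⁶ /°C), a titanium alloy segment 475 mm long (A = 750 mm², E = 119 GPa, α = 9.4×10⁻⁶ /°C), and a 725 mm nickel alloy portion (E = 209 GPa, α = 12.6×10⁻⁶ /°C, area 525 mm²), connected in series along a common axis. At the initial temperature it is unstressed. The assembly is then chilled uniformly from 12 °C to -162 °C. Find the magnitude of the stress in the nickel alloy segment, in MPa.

σ ≈ 283 MPa (tensile)

Free thermal contraction of the whole bar: Σ αᵢΔT Lᵢ = 23.8×10⁻⁶×174×370 + 9.4×10⁻⁶×174×475 + 12.6×10⁻⁶×174×725 = 3.899 mm.
The walls prevent any net length change, so an axial force P (same in every segment) develops. Compatibility: P · Σ Lᵢ/(AᵢEᵢ) = δ_free.
Σ Lᵢ/(AᵢEᵢ) = 370/(375×69×10³) + 475/(750×119×10³) + 725/(525×209×10³) = 2.623×10⁻⁵ mm/N.
P = 3.899 / 2.623×10⁻⁵ = 148600 N = 148.6 kN, tensile.
σ_{nickel alloy} = P / A = 148600 / 525 = 283.1 MPa.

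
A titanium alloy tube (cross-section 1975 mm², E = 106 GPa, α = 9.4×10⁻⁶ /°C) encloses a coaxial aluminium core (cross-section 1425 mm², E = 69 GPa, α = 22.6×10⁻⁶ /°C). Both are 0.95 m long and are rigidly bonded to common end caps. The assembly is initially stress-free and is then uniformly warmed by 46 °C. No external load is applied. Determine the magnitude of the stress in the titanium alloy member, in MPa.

σ ≈ 20.6 MPa (tensile)

Both members must finish at the same length. With the larger α, the aluminium tends to over-expand; the plates restrain it, putting the aluminium in compression and the titanium alloy in tension. With no external load the two internal forces are equal and opposite, magnitude P.
Compatibility of the two members (thermal + elastic change equal): (α₁ − α₂)ΔT = P·[1/(A₁E₁) + 1/(A₂E₂)].
|α₁ − α₂|·ΔT = 13.2×10⁻⁶ × 46 = 0.0006072.
1/(A₁E₁) + 1/(A₂E₂) = 1/(1975×106×10³) + 1/(1425×69×10³) = 1.495×10⁻⁸ N⁻¹.
So P = 0.0006072 / 1.495×10⁻⁸ = 40.62 kN.
σ_{titanium alloy} = P/A₁ = 40620/1975 = 20.57 MPa, tensile.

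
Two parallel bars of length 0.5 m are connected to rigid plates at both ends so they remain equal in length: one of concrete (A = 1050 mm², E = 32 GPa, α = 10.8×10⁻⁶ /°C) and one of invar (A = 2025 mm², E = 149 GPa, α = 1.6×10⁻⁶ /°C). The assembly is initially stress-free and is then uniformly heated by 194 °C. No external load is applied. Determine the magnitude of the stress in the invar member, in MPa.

σ ≈ 26.6 MPa (tensile)

Equilibrium of a rigid end plate with no external load gives equal and opposite internal forces ±P in the two members. Since α_{concrete} > α_{invar}, heating drives the concrete into compression and the invar into tension.
Setting the final lengths equal and cancelling L: (α₁ − α₂)ΔT = P/(A₁E₁) + P/(A₂E₂).
|α₁ − α₂|·ΔT = 9.2×10⁻⁶ × 194 = 0.001785.
1/(A₁E₁) + 1/(A₂E₂) = 1/(1050×32×10³) + 1/(2025×149×10³) = 3.308×10⁻⁸ N⁻¹.
P = 0.001785 / 3.308×10⁻⁸ = 53960 N = 53.96 kN.
σ_{invar} = P/A₂ = 53960/2025 = 26.65 MPa, tensile.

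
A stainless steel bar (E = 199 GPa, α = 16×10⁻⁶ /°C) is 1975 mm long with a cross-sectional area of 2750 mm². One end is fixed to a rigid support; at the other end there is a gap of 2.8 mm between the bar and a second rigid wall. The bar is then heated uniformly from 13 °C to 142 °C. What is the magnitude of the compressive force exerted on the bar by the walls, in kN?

P ≈ 354 kN

If the wall were absent the bar would grow by αΔT L = 16×10⁻⁶ × 129 × 1975 = 4.076 mm.
The gap closes (δ_free > 2.8 mm) and the wall then resists a further 4.076 − 2.8 = 1.276 mm of expansion.
So σ = E(δ_free − g)/L = 199×10³ × 1.276/1975 = 128.6 MPa.
Force on the wall = σA = 128.6 × 2750 mm² = 353.7 kN.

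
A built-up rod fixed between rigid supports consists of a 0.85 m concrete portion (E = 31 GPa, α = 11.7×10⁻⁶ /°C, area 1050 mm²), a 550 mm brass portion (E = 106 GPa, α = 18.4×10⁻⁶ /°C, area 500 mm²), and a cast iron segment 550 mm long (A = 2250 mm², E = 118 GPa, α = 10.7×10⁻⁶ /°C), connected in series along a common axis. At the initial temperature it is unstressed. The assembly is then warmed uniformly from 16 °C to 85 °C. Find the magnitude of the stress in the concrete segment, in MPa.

If the supports were absent, the total length change would be Σ αᵢΔT Lᵢ = 11.7×10⁻⁶×69×850 + 18.4×10⁻⁶×69×550 + 10.7×10⁻⁶×69×550 = 1.791 mm.
The rigid supports impose zero overall length change; the single axial force P common to all segments must satisfy P Σ Lᵢ/(AᵢEᵢ) = δ_free.
Σ Lᵢ/(AᵢEᵢ) = 850/(1050×31×10³) + 550/(500×106×10³) + 550/(2250×118×10³) = 3.856×10⁻⁵ mm/N.
P = 1.791 / 3.856×10⁻⁵ = 46430 N = 46.43 kN, compressive.
σ_{concrete} = P / A = 46430 / 1050 = 44.22 MPa.

σ ≈ 44.2 MPa (compressive)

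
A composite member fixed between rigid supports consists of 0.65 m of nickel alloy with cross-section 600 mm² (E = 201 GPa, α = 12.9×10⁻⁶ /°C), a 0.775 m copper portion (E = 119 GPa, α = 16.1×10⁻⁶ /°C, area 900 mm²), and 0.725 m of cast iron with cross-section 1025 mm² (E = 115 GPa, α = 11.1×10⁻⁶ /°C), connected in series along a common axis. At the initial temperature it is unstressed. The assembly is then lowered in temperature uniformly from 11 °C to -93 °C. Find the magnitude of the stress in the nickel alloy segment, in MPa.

Free thermal contraction of the whole bar: Σ αᵢΔT Lᵢ = 12.9×10⁻⁶×104×650 + 16.1×10⁻⁶×104×775 + 11.1×10⁻⁶×104×725 = 3.007 mm.
The walls prevent any net length change, so an axial force P (same in every segment) develops. Compatibility: P · Σ Lᵢ/(AᵢEᵢ) = δ_free.
The series flexibility is Σ Lᵢ/(AᵢEᵢ) = 650/(600×201×10³) + 775/(900×119×10³) + 725/(1025×115×10³) = 1.878×10⁻⁵ mm/N.
So P = 3.007 / 1.878×10⁻⁵ = 160.1 kN, tensile.
σ_{nickel alloy} = P / A = 160100 / 600 = 266.9 MPa.

σ ≈ 267 MPa (tensile)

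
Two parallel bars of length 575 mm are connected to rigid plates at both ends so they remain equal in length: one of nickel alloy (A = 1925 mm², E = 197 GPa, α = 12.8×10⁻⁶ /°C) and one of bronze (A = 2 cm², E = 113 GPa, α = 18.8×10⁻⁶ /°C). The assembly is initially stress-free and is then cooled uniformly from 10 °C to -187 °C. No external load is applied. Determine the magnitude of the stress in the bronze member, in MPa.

σ ≈ 126 MPa (tensile)

The bronze has the larger α, so on cooling it would change length more than the nickel alloy if both were free. The rigid plates force a common final length, so the bronze is put into tension and the nickel alloy into compression, with equal and opposite forces P (no external load).
Setting the final lengths equal and cancelling L: (α₁ − α₂)ΔT = P/(A₁E₁) + P/(A₂E₂).
|α₁ − α₂|·ΔT = 6×10⁻⁶ × 197 = 0.001182.
1/(A₁E₁) + 1/(A₂E₂) = 1/(1925×197×10³) + 1/(200×113×10³) = 4.688×10⁻⁸ N⁻¹.
P = 0.001182 / 4.688×10⁻⁸ = 25210 N = 25.21 kN.
σ_{bronze} = P/A₂ = 25210/200 = 126.1 MPa, tensile.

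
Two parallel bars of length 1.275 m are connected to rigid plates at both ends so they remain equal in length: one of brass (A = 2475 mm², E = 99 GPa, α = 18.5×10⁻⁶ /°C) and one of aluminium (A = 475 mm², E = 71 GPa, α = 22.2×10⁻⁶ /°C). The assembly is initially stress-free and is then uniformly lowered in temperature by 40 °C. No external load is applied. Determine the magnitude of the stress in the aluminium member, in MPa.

The aluminium has the larger α, so on cooling it would change length more than the brass if both were free. The rigid plates force a common final length, so the aluminium is put into tension and the brass into compression, with equal and opposite forces P (no external load).
Setting the final lengths equal and cancelling L: (α₁ − α₂)ΔT = P/(A₁E₁) + P/(A₂E₂).
|α₁ − α₂|·ΔT = 3.7×10⁻⁶ × 40 = 0.000148.
1/(A₁E₁) + 1/(A₂E₂) = 1/(2475×99×10³) + 1/(475×71×10³) = 3.373×10⁻⁸ N⁻¹.
So P = 0.000148 / 3.373×10⁻⁸ = 4.387 kN.
σ_{aluminium} = P/A₂ = 4387/475 = 9.237 MPa, tensile.

σ ≈ 9.24 MPa (tensile)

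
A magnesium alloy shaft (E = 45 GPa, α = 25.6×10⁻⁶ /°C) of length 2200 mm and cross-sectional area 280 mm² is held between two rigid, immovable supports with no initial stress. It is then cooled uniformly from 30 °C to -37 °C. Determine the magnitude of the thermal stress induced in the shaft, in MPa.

The supports are rigid, so the total axial strain is zero. The restrained thermal strain is ε = αΔT = 25.6×10⁻⁶ × 67 = 1715.2×10⁻⁶.
σ = EαΔT = 45×10³ × 25.6×10⁻⁶ × 67 = 77.18 MPa (tensile; the shaft is trying to contract).

σ ≈ 77.2 MPa (tensile)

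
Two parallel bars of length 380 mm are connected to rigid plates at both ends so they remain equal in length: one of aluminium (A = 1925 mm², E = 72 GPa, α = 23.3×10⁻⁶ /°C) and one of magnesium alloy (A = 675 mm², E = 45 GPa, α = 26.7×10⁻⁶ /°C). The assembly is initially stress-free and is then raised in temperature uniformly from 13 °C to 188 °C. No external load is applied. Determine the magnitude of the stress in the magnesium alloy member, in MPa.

Both members must finish at the same length. With the larger α, the magnesium alloy tends to over-expand; the plates restrain it, putting the magnesium alloy in compression and the aluminium in tension. With no external load the two internal forces are equal and opposite, magnitude P.
Setting the final lengths equal and cancelling L: (α₁ − α₂)ΔT = P/(A₁E₁) + P/(A₂E₂).
|α₁ − α₂|·ΔT = 3.4×10⁻⁶ × 175 = 0.000595.
1/(A₁E₁) + 1/(A₂E₂) = 1/(1925×72×10³) + 1/(675×45×10³) = 4.014×10⁻⁸ N⁻¹.
So P = 0.000595 / 4.014×10⁻⁸ = 14.82 kN.
σ_{magnesium alloy} = P/A₂ = 14820/675 = 21.96 MPa, compressive.

σ ≈ 22 MPa (compressive)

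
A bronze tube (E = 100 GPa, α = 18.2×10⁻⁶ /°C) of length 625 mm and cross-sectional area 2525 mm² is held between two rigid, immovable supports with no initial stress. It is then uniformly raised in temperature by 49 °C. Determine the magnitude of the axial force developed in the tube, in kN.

The ends cannot move, so σ = EαΔT = 100×10³ × 18.2×10⁻⁶ × 49 = 89.18 MPa.
Then P = σA = 89.18 × 2525 mm² = 225.2 kN, compressive.

P ≈ 225 kN (compressive)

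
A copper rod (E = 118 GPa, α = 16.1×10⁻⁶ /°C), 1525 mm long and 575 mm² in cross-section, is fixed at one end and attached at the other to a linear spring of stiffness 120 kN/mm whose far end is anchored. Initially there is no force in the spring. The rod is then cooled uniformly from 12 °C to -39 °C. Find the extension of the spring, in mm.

The unrestrained thermal change is αΔT L = 16.1×10⁻⁶ × 51 × 1525 = 1.252 mm.
With a force P in the spring, the elastic change of the rod is PL/(AE) and that of the spring is P/k; compatibility requires their sum to equal δ_free.
P [ L/(AE) + 1/k ] = δ_free → P [ 1525/(575×118×10³) + 1/(120×10³) ] = 1.252.
P = 1.252 / 3.081×10⁻⁵ = 40640 N.
Spring extension = P/k = 40640/(120×10³) = 0.3387 mm.

δ ≈ 0.339 mm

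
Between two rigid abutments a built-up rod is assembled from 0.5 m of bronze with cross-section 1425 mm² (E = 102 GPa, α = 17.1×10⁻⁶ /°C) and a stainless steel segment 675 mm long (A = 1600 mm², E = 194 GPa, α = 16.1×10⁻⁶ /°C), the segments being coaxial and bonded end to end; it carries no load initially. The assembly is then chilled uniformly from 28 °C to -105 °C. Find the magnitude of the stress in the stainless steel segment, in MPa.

If the supports were absent, the total length change would be Σ αᵢΔT Lᵢ = 17.1×10⁻⁶×133×500 + 16.1×10⁻⁶×133×675 = 2.583 mm.
The rigid supports impose zero overall length change; the single axial force P common to all segments must satisfy P Σ Lᵢ/(AᵢEᵢ) = δ_free.
The series flexibility is Σ Lᵢ/(AᵢEᵢ) = 500/(1425×102×10³) + 675/(1600×194×10³) = 5.615×10⁻⁶ mm/N.
Hence P = δ_free / Σ(L/AE) = 2.583/5.615×10⁻⁶ = 460 kN (tensile).
σ_{stainless steel} = P / A = 460000 / 1600 = 287.5 MPa.

σ ≈ 287 MPa (tensile)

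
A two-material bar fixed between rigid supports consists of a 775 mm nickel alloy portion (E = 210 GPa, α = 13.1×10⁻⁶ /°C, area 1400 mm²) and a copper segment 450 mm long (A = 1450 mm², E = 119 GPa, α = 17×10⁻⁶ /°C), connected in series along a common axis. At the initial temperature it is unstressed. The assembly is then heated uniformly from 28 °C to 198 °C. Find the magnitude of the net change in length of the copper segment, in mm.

|ΔL| ≈ 0.205 mm

Free thermal expansion of the whole bar: Σ αᵢΔT Lᵢ = 13.1×10⁻⁶×170×775 + 17×10⁻⁶×170×450 = 3.026 mm.
The rigid supports impose zero overall length change; the single axial force P common to all segments must satisfy P Σ Lᵢ/(AᵢEᵢ) = δ_free.
Σ Lᵢ/(AᵢEᵢ) = 775/(1400×210×10³) + 450/(1450×119×10³) = 5.244×10⁻⁶ mm/N.
So P = 3.026 / 5.244×10⁻⁶ = 577.1 kN, compressive.
For the copper segment, free thermal change = 17×10⁻⁶×170×450 = 1.3 mm and elastic change from P = 577100×450/(1450×119×10³) = 1.505 mm; these oppose, so the net change is 0.205 mm (segment shortens).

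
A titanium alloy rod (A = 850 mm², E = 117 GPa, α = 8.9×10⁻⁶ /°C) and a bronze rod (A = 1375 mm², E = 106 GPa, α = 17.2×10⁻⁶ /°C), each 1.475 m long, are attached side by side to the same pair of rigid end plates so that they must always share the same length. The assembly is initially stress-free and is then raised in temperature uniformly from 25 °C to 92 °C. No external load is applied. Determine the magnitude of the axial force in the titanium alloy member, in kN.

Both members must finish at the same length. With the larger α, the bronze tends to over-expand; the plates restrain it, putting the bronze in compression and the titanium alloy in tension. With no external load the two internal forces are equal and opposite, magnitude P.
Equating the net (thermal + elastic) strains gives |α₁ − α₂|·ΔT = P·[1/(A₁E₁) + 1/(A₂E₂)].
|α₁ − α₂|·ΔT = 8.3×10⁻⁶ × 67 = 0.0005561.
1/(A₁E₁) + 1/(A₂E₂) = 1/(850×117×10³) + 1/(1375×106×10³) = 1.692×10⁻⁸ N⁻¹.
So P = 0.0005561 / 1.692×10⁻⁸ = 32.87 kN.

P ≈ 32.9 kN (tensile in the titanium alloy)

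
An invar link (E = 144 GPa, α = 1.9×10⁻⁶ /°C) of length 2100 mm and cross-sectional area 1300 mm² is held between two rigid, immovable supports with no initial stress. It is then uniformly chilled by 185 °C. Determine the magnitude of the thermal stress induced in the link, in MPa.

σ ≈ 50.6 MPa (tensile)

The supports are rigid, so the total axial strain is zero. The restrained thermal strain is ε = αΔT = 1.9×10⁻⁶ × 185 = 351.5×10⁻⁶.
σ = EαΔT = 144×10³ × 1.9×10⁻⁶ × 185 = 50.62 MPa (tensile; the link is trying to contract).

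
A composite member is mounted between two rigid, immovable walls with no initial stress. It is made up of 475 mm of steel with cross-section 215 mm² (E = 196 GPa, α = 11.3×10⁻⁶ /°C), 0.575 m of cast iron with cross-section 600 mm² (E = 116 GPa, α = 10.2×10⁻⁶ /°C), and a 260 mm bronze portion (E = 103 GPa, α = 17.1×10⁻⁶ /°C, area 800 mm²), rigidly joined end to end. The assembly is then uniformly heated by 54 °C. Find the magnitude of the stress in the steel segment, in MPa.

σ ≈ 174 MPa (compressive)

Free thermal expansion of the whole bar: Σ αᵢΔT Lᵢ = 11.3×10⁻⁶×54×475 + 10.2×10⁻⁶×54×575 + 17.1×10⁻⁶×54×260 = 0.8466 mm.
The walls prevent any net length change, so an axial force P (same in every segment) develops. Compatibility: P · Σ Lᵢ/(AᵢEᵢ) = δ_free.
Σ Lᵢ/(AᵢEᵢ) = 475/(215×196×10³) + 575/(600×116×10³) + 260/(800×103×10³) = 2.269×10⁻⁵ mm/N.
P = 0.8466 / 2.269×10⁻⁵ = 37320 N = 37.32 kN, compressive.
σ_{steel} = P / A = 37320 / 215 = 173.6 MPa.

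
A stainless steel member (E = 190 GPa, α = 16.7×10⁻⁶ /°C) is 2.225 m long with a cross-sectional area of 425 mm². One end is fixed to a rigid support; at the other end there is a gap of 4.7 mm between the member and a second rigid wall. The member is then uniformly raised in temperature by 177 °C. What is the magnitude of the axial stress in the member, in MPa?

Unrestrained expansion: δ_free = αΔT L = 16.7×10⁻⁶ × 177 × 2225 = 6.577 mm.
After closing the 4.7 mm clearance, 6.577 − 4.7 = 1.877 mm of expansion remains to be suppressed by the wall.
That suppressed elongation corresponds to σ = E·Δ/L = 190×10³ × 1.877/2225 = 160.3 MPa.

σ ≈ 160 MPa (compressive)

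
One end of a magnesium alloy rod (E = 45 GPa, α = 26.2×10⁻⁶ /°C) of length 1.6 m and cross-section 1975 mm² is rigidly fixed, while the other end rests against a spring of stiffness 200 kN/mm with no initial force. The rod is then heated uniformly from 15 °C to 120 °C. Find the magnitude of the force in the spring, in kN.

P ≈ 191 kN

If the spring were absent the rod would lengthen by αΔT L = 26.2×10⁻⁶ × 105 × 1600 = 4.402 mm.
With a force P in the spring, the elastic change of the rod is PL/(AE) and that of the spring is P/k; compatibility requires their sum to equal δ_free.
P [ L/(AE) + 1/k ] = δ_free → P [ 1600/(1975×45×10³) + 1/(200×10³) ] = 4.402.
P = 4.402 / 2.3×10⁻⁵ = 191400 N.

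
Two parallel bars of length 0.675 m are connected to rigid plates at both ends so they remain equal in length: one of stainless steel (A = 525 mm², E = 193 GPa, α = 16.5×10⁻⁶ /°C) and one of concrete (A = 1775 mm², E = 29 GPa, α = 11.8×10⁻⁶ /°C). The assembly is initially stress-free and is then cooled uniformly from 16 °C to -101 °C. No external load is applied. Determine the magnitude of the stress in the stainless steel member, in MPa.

σ ≈ 35.8 MPa (tensile)

Both members must finish at the same length. With the larger α, the stainless steel tends to over-contract; the plates restrain it, putting the stainless steel in tension and the concrete in compression. With no external load the two internal forces are equal and opposite, magnitude P.
Compatibility of the two members (thermal + elastic change equal): (α₁ − α₂)ΔT = P·[1/(A₁E₁) + 1/(A₂E₂)].
|α₁ − α₂|·ΔT = 4.7×10⁻⁶ × 117 = 0.0005499.
1/(A₁E₁) + 1/(A₂E₂) = 1/(525×193×10³) + 1/(1775×29×10³) = 2.93×10⁻⁸ N⁻¹.
So P = 0.0005499 / 2.93×10⁻⁸ = 18.77 kN.
σ_{stainless steel} = P/A₁ = 18770/525 = 35.75 MPa, tensile.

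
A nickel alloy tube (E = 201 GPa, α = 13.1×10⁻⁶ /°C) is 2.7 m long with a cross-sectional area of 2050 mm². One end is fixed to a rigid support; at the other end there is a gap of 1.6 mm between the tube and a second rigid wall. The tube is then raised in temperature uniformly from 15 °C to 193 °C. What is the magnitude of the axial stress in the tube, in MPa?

Free thermal elongation = αΔT L = 13.1×10⁻⁶ × 178 × 2700 = 6.296 mm.
This exceeds the 1.6 mm gap, so the wall pushes back. The portion of expansion that must be recovered elastically is δ_free − gap = 6.296 − 1.6 = 4.696 mm.
So σ = E(δ_free − g)/L = 201×10³ × 4.696/2700 = 349.6 MPa.

σ ≈ 350 MPa (compressive)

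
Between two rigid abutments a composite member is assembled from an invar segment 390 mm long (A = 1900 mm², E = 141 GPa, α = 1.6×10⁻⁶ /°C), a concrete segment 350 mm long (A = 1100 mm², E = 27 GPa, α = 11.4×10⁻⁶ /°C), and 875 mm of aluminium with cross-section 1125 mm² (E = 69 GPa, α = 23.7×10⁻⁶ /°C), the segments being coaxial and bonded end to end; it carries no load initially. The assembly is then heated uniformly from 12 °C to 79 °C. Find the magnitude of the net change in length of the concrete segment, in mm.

|ΔL| ≈ 0.549 mm

Free thermal expansion of the whole bar: Σ αᵢΔT Lᵢ = 1.6×10⁻⁶×67×390 + 11.4×10⁻⁶×67×350 + 23.7×10⁻⁶×67×875 = 1.699 mm.
Since the ends are fixed, an axial force P builds up, equal in every segment, with P · Σ Lᵢ/(AᵢEᵢ) = δ_free.
Σ Lᵢ/(AᵢEᵢ) = 390/(1900×141×10³) + 350/(1100×27×10³) + 875/(1125×69×10³) = 2.451×10⁻⁵ mm/N.
P = 1.699 / 2.451×10⁻⁵ = 69290 N = 69.29 kN, compressive.
For the concrete segment, free thermal change = 11.4×10⁻⁶×67×350 = 0.2673 mm and elastic change from P = 69290×350/(1100×27×10³) = 0.8166 mm; these oppose, so the net change is 0.549 mm (segment shortens).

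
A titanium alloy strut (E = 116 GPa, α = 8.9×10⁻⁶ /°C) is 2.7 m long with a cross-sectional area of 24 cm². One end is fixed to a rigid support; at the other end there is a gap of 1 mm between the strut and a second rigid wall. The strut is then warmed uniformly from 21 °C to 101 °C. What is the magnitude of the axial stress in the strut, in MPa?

Unrestrained expansion: δ_free = αΔT L = 8.9×10⁻⁶ × 80 × 2700 = 1.922 mm.
This exceeds the 1 mm gap, so the wall pushes back. The portion of expansion that must be recovered elastically is δ_free − gap = 1.922 − 1 = 0.9224 mm.
So σ = E(δ_free − g)/L = 116×10³ × 0.9224/2700 = 39.63 MPa.

σ ≈ 39.6 MPa (compressive)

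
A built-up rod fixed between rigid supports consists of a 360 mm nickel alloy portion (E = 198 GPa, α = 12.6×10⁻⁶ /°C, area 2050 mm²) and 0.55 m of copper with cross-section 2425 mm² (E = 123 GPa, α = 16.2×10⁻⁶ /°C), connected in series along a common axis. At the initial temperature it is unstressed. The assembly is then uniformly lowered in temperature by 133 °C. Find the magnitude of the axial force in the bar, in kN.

P ≈ 655 kN (tensile)

Free thermal contraction of the whole bar: Σ αᵢΔT Lᵢ = 12.6×10⁻⁶×133×360 + 16.2×10⁻⁶×133×550 = 1.788 mm.
The rigid supports impose zero overall length change; the single axial force P common to all segments must satisfy P Σ Lᵢ/(AᵢEᵢ) = δ_free.
Σ Lᵢ/(AᵢEᵢ) = 360/(2050×198×10³) + 550/(2425×123×10³) = 2.731×10⁻⁶ mm/N.
So P = 1.788 / 2.731×10⁻⁶ = 654.9 kN, tensile.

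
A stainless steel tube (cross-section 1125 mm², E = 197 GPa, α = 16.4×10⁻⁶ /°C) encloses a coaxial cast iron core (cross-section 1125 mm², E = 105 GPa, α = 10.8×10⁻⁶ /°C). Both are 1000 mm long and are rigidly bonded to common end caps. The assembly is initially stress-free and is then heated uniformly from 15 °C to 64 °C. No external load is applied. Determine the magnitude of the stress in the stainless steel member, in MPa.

Equilibrium of a rigid end plate with no external load gives equal and opposite internal forces ±P in the two members. Since α_{stainless steel} > α_{cast iron}, heating drives the stainless steel into compression and the cast iron into tension.
Compatibility of the two members (thermal + elastic change equal): (α₁ − α₂)ΔT = P·[1/(A₁E₁) + 1/(A₂E₂)].
|α₁ − α₂|·ΔT = 5.6×10⁻⁶ × 49 = 0.0002744.
1/(A₁E₁) + 1/(A₂E₂) = 1/(1125×197×10³) + 1/(1125×105×10³) = 1.298×10⁻⁸ N⁻¹.
So P = 0.0002744 / 1.298×10⁻⁸ = 21.14 kN.
σ_{stainless steel} = P/A₁ = 21140/1125 = 18.79 MPa, compressive.

σ ≈ 18.8 MPa (compressive)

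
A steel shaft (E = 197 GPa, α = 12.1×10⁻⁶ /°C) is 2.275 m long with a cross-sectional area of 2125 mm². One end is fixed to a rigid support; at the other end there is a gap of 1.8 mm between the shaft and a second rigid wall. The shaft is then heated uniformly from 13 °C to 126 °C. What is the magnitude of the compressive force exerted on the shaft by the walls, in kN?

Unrestrained expansion: δ_free = αΔT L = 12.1×10⁻⁶ × 113 × 2275 = 3.111 mm.
The gap closes (δ_free > 1.8 mm) and the wall then resists a further 3.111 − 1.8 = 1.311 mm of expansion.
So σ = E(δ_free − g)/L = 197×10³ × 1.311/2275 = 113.5 MPa.
Force on the wall = σA = 113.5 × 2125 mm² = 241.2 kN.

P ≈ 241 kN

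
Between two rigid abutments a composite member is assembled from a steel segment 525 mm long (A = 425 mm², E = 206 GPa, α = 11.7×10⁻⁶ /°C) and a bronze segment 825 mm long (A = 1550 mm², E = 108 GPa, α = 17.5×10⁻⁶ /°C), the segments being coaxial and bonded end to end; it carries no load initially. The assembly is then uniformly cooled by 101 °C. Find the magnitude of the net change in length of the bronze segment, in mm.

|ΔL| ≈ 0.521 mm

If the supports were absent, the total length change would be Σ αᵢΔT Lᵢ = 11.7×10⁻⁶×101×525 + 17.5×10⁻⁶×101×825 = 2.079 mm.
The walls prevent any net length change, so an axial force P (same in every segment) develops. Compatibility: P · Σ Lᵢ/(AᵢEᵢ) = δ_free.
The series flexibility is Σ Lᵢ/(AᵢEᵢ) = 525/(425×206×10³) + 825/(1550×108×10³) = 1.092×10⁻⁵ mm/N.
P = 2.079 / 1.092×10⁻⁵ = 190300 N = 190.3 kN, tensile.
For the bronze segment, free thermal change = 17.5×10⁻⁶×101×825 = 1.458 mm and elastic change from P = 190300×825/(1550×108×10³) = 0.9377 mm; these oppose, so the net change is 0.521 mm (segment shortens).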